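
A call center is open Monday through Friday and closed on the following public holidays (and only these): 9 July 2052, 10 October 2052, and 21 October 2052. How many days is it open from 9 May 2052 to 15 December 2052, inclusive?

154

9 May 2052 is a Thursday.
That's 221 days from start to end, counting both.
221 = 7 × 31 + 4, so there are 31 full weeks plus 4 extra days.
Each full week contributes 5 weekdays (Mon–Fri): 31 × 5 = 155.
The 4 extra days are Thu, Fri, Sat, Sun — 2 of them qualify.
Total: 155 + 2 = 157.
Holidays: 9 July 2052 (Tue); 10 October 2052 (Thu); 21 October 2052 (Mon).
All 3 holidays fall on weekdays, so subtract 3.
Business days: 157 − 3 = 154.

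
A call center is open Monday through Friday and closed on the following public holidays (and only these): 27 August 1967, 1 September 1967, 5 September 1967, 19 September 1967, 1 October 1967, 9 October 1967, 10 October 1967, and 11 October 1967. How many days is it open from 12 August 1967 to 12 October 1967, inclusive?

12 August 1967 is a Saturday.
That's 62 days from start to end, counting both.
62 = 7 × 8 + 6, so there are 8 full weeks plus 6 extra days.
Each full week contributes 5 weekdays (Mon–Fri): 8 × 5 = 40.
The 6 extra days are Saturday, Sunday, Monday, Tuesday, Wednesday, Thursday — 4 of them qualify.
Total: 40 + 4 = 44.
Holidays: 27 August 1967 (Sun); 1 September 1967 (Fri); 5 September 1967 (Tue); 19 September 1967 (Tue); 1 October 1967 (Sun); 9 October 1967 (Mon); 10 October 1967 (Tue); 11 October 1967 (Wed).
6 of the 8 holidays fall on weekdays; the rest are weekends and were already excluded.
Business days: 44 − 6 = 38.

38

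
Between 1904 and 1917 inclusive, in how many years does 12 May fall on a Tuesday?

2

Day of week of May 12 in each year:
1904: Thu, 1905: Fri, 1906: Sat, 1907: Sun, 1908: Tue ✓, 1909: Wed, 1910: Thu, 1911: Fri, 1912: Sun, 1913: Mon, 1914: Tue ✓, 1915: Wed, 1916: Fri, 1917: Sat
Tuesdays: 1908, 1914.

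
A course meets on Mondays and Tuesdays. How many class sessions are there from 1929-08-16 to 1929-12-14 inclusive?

1929-08-16 is a Friday.
The range spans 121 days (inclusive of both endpoints).
121 = 7 × 17 + 2, so there are 17 full weeks plus 2 extra days.
Each full week contributes 2 days from the set (Mon, Tue): 17 × 2 = 34.
The 2 extra days are Friday, Saturday — none qualify.
Total: 34 + 0 = 34.

34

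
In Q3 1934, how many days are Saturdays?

1 July 1934 is a Sunday.
That's 92 days from start to end, counting both.
92 = 7 × 13 + 1, so there are 13 full weeks plus 1 extra day.
Each full week contributes one Saturday: 13 so far.
The 1 extra day is Sun — none qualify.
Total: 13 + 0 = 13.

13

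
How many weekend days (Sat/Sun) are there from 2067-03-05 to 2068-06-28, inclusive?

138

2067-03-05 is a Saturday.
The range spans 482 days (inclusive of both endpoints).
482 = 7 × 68 + 6, so there are 68 full weeks plus 6 extra days.
Each full week contributes 2 weekend days (Sat, Sun): 68 × 2 = 136.
The 6 extra days are Saturday, Sunday, Monday, Tuesday, Wednesday, Thursday — 2 of them qualify.
Total: 136 + 2 = 138.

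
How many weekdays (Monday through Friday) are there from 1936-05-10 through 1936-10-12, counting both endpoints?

111

1936-05-10 is a Sunday.
From 1936-05-10 to 1936-10-12 is 156 days inclusive.
156 = 7 × 22 + 2, so there are 22 full weeks plus 2 extra days.
Each full week contributes 5 weekdays (Mon–Fri): 22 × 5 = 110.
The 2 extra days are Sun, Mon — 1 of them qualifies.
Total: 110 + 1 = 111.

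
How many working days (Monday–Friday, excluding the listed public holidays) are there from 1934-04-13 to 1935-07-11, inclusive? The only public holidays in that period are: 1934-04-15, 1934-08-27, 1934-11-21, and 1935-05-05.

1934-04-13 is a Friday.
That's 455 days from start to end, counting both.
455 = 7 × 65, so the span is exactly 65 full weeks.
Each full week contributes 5 weekdays (Mon–Fri): 65 × 5 = 325.
Total: 325.
Holidays: 1934-04-15 (Sun); 1934-08-27 (Mon); 1934-11-21 (Wed); 1935-05-05 (Sun).
2 of the 4 holidays fall on weekdays; the rest are weekends and were already excluded.
Business days: 325 − 2 = 323.

323 working days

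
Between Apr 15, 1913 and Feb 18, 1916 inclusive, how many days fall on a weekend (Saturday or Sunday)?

296

Apr 15, 1913 is a Tuesday.
That's 1040 days from start to end, counting both.
1040 = 7 × 148 + 4, so there are 148 full weeks plus 4 extra days.
Each full week contributes 2 weekend days (Sat, Sun): 148 × 2 = 296.
The 4 extra days are Tue, Wed, Thu, Fri — none qualify.
Total: 296 + 0 = 296.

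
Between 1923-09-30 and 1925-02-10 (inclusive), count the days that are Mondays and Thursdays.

143

1923-09-30 is a Sunday.
That's 500 days from start to end, counting both.
500 = 7 × 71 + 3, so there are 71 full weeks plus 3 extra days.
Each full week contributes 2 days from the set (Mon, Thu): 71 × 2 = 142.
The 3 extra days are Sun, Mon, Tue — 1 of them qualifies.
Total: 142 + 1 = 143.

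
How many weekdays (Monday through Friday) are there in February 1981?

February 1, 1981 is a Sunday.
That's 28 days from start to end, counting both.
28 = 7 × 4, so the span is exactly 4 full weeks.
Each full week contributes 5 weekdays (Mon–Fri): 4 × 5 = 20.
Total: 20.

20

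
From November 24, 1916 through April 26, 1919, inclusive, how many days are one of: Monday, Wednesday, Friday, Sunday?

November 24, 1916 is a Friday.
The range spans 884 days (inclusive of both endpoints).
884 = 7 × 126 + 2, so there are 126 full weeks plus 2 extra days.
Each full week contributes 4 days from the set (Mon, Wed, Fri, Sun): 126 × 4 = 504.
The 2 extra days are Fri, Sat — 1 of them qualifies.
Total: 504 + 1 = 505.

505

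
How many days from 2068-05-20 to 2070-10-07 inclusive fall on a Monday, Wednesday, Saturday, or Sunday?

2068-05-20 is a Sunday.
That's 871 days from start to end, counting both.
871 = 7 × 124 + 3, so there are 124 full weeks plus 3 extra days.
Each full week contributes 4 days from the set (Mon, Wed, Sat, Sun): 124 × 4 = 496.
The 3 extra days are Sunday, Monday, Tuesday — 2 of them qualify.
Total: 496 + 2 = 498.

498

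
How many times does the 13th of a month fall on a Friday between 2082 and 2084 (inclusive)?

5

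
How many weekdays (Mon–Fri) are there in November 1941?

November 1, 1941 is a Saturday.
From November 1, 1941 to November 30, 1941 is 30 days inclusive.
30 = 7 × 4 + 2, so there are 4 full weeks plus 2 extra days.
Each full week contributes 5 weekdays (Mon–Fri): 4 × 5 = 20.
The 2 extra days are Saturday, Sunday — none qualify.
Total: 20 + 0 = 20.

20 weekdays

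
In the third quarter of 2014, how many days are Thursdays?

July 1, 2014 is a Tuesday.
The range spans 92 days (inclusive of both endpoints).
92 = 7 × 13 + 1, so there are 13 full weeks plus 1 extra day.
Each full week contributes one Thursday: 13 so far.
The 1 extra day is Tuesday — none qualify.
Total: 13 + 0 = 13.

13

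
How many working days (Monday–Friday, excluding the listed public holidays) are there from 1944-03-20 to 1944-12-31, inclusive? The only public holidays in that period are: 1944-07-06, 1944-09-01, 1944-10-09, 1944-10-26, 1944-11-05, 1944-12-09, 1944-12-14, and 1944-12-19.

199

1944-03-20 is a Monday.
The range spans 287 days (inclusive of both endpoints).
287 = 7 × 41, so the span is exactly 41 full weeks.
Each full week contributes 5 weekdays (Mon–Fri): 41 × 5 = 205.
Holidays: 1944-07-06 (Thu); 1944-09-01 (Fri); 1944-10-09 (Mon); 1944-10-26 (Thu); 1944-11-05 (Sun); 1944-12-09 (Sat); 1944-12-14 (Thu); 1944-12-19 (Tue).
6 of the 8 holidays fall on weekdays; the rest are weekends and were already excluded.
Business days: 205 − 6 = 199.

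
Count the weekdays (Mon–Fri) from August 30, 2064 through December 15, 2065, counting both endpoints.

337

August 30, 2064 is a Saturday.
That's 473 days from start to end, counting both.
473 = 7 × 67 + 4, so there are 67 full weeks plus 4 extra days.
Each full week contributes 5 weekdays (Mon–Fri): 67 × 5 = 335.
The 4 extra days are Sat, Sun, Mon, Tue — 2 of them qualify.
Total: 335 + 2 = 337.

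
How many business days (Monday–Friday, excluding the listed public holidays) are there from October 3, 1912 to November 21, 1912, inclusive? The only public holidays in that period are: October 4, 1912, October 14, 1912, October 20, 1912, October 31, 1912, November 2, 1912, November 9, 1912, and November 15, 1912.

32 business days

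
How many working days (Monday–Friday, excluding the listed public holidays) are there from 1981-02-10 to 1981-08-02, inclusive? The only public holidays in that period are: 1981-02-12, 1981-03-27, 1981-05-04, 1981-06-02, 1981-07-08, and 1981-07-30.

1981-02-10 is a Tuesday.
The range spans 174 days (inclusive of both endpoints).
174 = 7 × 24 + 6, so there are 24 full weeks plus 6 extra days.
Each full week contributes 5 weekdays (Mon–Fri): 24 × 5 = 120.
The 6 extra days are Tue, Wed, Thu, Fri, Sat, Sun — 4 of them qualify.
Total: 120 + 4 = 124.
Holidays: 1981-02-12 (Thu); 1981-03-27 (Fri); 1981-05-04 (Mon); 1981-06-02 (Tue); 1981-07-08 (Wed); 1981-07-30 (Thu).
All 6 holidays fall on weekdays, so subtract 6.
Business days: 124 − 6 = 118.

118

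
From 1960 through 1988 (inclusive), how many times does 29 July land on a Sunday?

4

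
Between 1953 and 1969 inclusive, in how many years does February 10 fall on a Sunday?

2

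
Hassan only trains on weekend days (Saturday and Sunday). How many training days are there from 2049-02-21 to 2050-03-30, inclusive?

2049-02-21 is a Sunday.
The range spans 403 days (inclusive of both endpoints).
403 = 7 × 57 + 4, so there are 57 full weeks plus 4 extra days.
Each full week contributes 2 weekend days (Sat, Sun): 57 × 2 = 114.
The 4 extra days are Sunday, Monday, Tuesday, Wednesday — 1 of them qualifies.
Total: 114 + 1 = 115.

115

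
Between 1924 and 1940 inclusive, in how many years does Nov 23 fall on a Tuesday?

2

Day of week of November 23 in each year:
1924: Sun, 1925: Mon, 1926: Tue ✓, 1927: Wed, 1928: Fri, 1929: Sat, 1930: Sun, 1931: Mon, 1932: Wed, 1933: Thu, 1934: Fri, 1935: Sat, 1936: Mon, 1937: Tue ✓, 1938: Wed, 1939: Thu, 1940: Sat
Tuesdays: 1926, 1937.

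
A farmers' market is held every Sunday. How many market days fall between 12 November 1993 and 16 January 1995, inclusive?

62

12 November 1993 is a Friday.
That's 431 days from start to end, counting both.
431 = 7 × 61 + 4, so there are 61 full weeks plus 4 extra days.
Each full week contributes one Sunday: 61 so far.
The 4 extra days are Fri, Sat, Sun, Mon — 1 of them qualifies.
Total: 61 + 1 = 62.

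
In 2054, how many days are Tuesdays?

52

Jan 1, 2054 is a Thursday.
From Jan 1, 2054 to Dec 31, 2054 is 365 days inclusive.
365 = 7 × 52 + 1, so there are 52 full weeks plus 1 extra day.
Each full week contributes one Tuesday: 52 so far.
The 1 extra day is Thu — none qualify.
Total: 52 + 0 = 52.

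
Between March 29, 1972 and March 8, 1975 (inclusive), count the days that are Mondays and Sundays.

306

March 29, 1972 is a Wednesday.
The range spans 1075 days (inclusive of both endpoints).
1075 = 7 × 153 + 4, so there are 153 full weeks plus 4 extra days.
Each full week contributes 2 days from the set (Mon, Sun): 153 × 2 = 306.
The 4 extra days are Wed, Thu, Fri, Sat — none qualify.
Total: 306 + 0 = 306.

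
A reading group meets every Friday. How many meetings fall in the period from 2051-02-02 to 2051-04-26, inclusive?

12 Fridays

2051-02-02 is a Thursday.
That's 84 days from start to end, counting both.
84 = 7 × 12, so the span is exactly 12 full weeks.
Each full week contributes one Friday: 12 so far.
Total: 12.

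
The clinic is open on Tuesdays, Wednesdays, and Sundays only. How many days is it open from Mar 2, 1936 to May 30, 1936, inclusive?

38

Mar 2, 1936 is a Monday.
The range spans 90 days (inclusive of both endpoints).
90 = 7 × 12 + 6, so there are 12 full weeks plus 6 extra days.
Each full week contributes 3 days from the set (Tue, Wed, Sun): 12 × 3 = 36.
The 6 extra days are Monday, Tuesday, Wednesday, Thursday, Friday, Saturday — 2 of them qualify.
Total: 36 + 2 = 38.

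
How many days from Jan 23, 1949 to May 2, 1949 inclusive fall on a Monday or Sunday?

Jan 23, 1949 is a Sunday.
That's 100 days from start to end, counting both.
100 = 7 × 14 + 2, so there are 14 full weeks plus 2 extra days.
Each full week contributes 2 days from the set (Mon, Sun): 14 × 2 = 28.
The 2 extra days are Sunday, Monday — 2 of them qualify.
Total: 28 + 2 = 30.

30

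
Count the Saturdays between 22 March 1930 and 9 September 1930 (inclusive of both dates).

25 Saturdays

22 March 1930 is a Saturday.
From 22 March 1930 to 9 September 1930 is 172 days inclusive.
172 = 7 × 24 + 4, so there are 24 full weeks plus 4 extra days.
Each full week contributes one Saturday: 24 so far.
The 4 extra days are Saturday, Sunday, Monday, Tuesday — 1 of them qualifies.
Total: 24 + 1 = 25.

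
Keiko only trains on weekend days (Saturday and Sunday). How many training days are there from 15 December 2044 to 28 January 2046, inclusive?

118

15 December 2044 is a Thursday.
The range spans 410 days (inclusive of both endpoints).
410 = 7 × 58 + 4, so there are 58 full weeks plus 4 extra days.
Each full week contributes 2 weekend days (Sat, Sun): 58 × 2 = 116.
The 4 extra days are Thursday, Friday, Saturday, Sunday — 2 of them qualify.
Total: 116 + 2 = 118.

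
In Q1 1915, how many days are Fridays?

13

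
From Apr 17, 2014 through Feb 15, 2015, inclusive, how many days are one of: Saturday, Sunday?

88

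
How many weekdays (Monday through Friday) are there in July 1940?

July 1, 1940 is a Monday.
The range spans 31 days (inclusive of both endpoints).
31 = 7 × 4 + 3, so there are 4 full weeks plus 3 extra days.
Each full week contributes 5 weekdays (Mon–Fri): 4 × 5 = 20.
The 3 extra days are Monday, Tuesday, Wednesday — 3 of them qualify.
Total: 20 + 3 = 23.

23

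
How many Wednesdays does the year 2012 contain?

52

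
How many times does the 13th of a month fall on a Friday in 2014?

1

The 13th falls on a Friday when the month's 13th has weekday Fri.
Jan 13 is Mon; Feb 13 is Thu; Mar 13 is Thu; Apr 13 is Sun; May 13 is Tue; Jun 13 is Fri ✓; Jul 13 is Sun; Aug 13 is Wed; Sep 13 is Sat; Oct 13 is Mon; Nov 13 is Thu; Dec 13 is Sat.
Friday the 13ths: Jun.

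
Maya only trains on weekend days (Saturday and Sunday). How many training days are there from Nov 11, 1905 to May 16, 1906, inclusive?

54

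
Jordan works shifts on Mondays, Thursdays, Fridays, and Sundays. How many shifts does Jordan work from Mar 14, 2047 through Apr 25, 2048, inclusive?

Mar 14, 2047 is a Thursday.
The range spans 409 days (inclusive of both endpoints).
409 = 7 × 58 + 3, so there are 58 full weeks plus 3 extra days.
Each full week contributes 4 days from the set (Mon, Thu, Fri, Sun): 58 × 4 = 232.
The 3 extra days are Thursday, Friday, Saturday — 2 of them qualify.
Total: 232 + 2 = 234.

234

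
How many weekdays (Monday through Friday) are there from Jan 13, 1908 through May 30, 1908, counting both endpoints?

Jan 13, 1908 is a Monday.
The range spans 139 days (inclusive of both endpoints).
139 = 7 × 19 + 6, so there are 19 full weeks plus 6 extra days.
Each full week contributes 5 weekdays (Mon–Fri): 19 × 5 = 95.
The 6 extra days are Monday, Tuesday, Wednesday, Thursday, Friday, Saturday — 5 of them qualify.
Total: 95 + 5 = 100.

100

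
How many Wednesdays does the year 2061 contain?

52

January 1, 2061 is a Saturday.
That's 365 days from start to end, counting both.
365 = 7 × 52 + 1, so there are 52 full weeks plus 1 extra day.
Each full week contributes one Wednesday: 52 so far.
The 1 extra day is Sat — none qualify.
Total: 52 + 0 = 52.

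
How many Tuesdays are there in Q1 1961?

13

Jan 1, 1961 is a Sunday.
From Jan 1, 1961 to Mar 31, 1961 is 90 days inclusive.
90 = 7 × 12 + 6, so there are 12 full weeks plus 6 extra days.
Each full week contributes one Tuesday: 12 so far.
The 6 extra days are Sunday, Monday, Tuesday, Wednesday, Thursday, Friday — 1 of them qualifies.
Total: 12 + 1 = 13.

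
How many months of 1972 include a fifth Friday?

4

A month has five Fridays exactly when Friday falls within its first (length − 28) days.
Jan: 31 days, starts Sat → 5 of Sat, Sun, Mon
Feb: 29 days, starts Tue → 5 of Tue
Mar: 31 days, starts Wed → 5 of Wed, Thu, Fri ✓
Apr: 30 days, starts Sat → 5 of Sat, Sun
May: 31 days, starts Mon → 5 of Mon, Tue, Wed
Jun: 30 days, starts Thu → 5 of Thu, Fri ✓
Jul: 31 days, starts Sat → 5 of Sat, Sun, Mon
Aug: 31 days, starts Tue → 5 of Tue, Wed, Thu
Sep: 30 days, starts Fri → 5 of Fri, Sat ✓
Oct: 31 days, starts Sun → 5 of Sun, Mon, Tue
Nov: 30 days, starts Wed → 5 of Wed, Thu
Dec: 31 days, starts Fri → 5 of Fri, Sat, Sun ✓
Months with five Fridays: Mar, Jun, Sep, Dec.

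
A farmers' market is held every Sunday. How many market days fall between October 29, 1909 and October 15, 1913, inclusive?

207

October 29, 1909 is a Friday.
The range spans 1448 days (inclusive of both endpoints).
1448 = 7 × 206 + 6, so there are 206 full weeks plus 6 extra days.
Each full week contributes one Sunday: 206 so far.
The 6 extra days are Fri, Sat, Sun, Mon, Tue, Wed — 1 of them qualifies.
Total: 206 + 1 = 207.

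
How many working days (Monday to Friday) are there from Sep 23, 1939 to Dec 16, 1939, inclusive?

Sep 23, 1939 is a Saturday.
From Sep 23, 1939 to Dec 16, 1939 is 85 days inclusive.
85 = 7 × 12 + 1, so there are 12 full weeks plus 1 extra day.
Each full week contributes 5 weekdays (Mon–Fri): 12 × 5 = 60.
The 1 extra day is Sat — none qualify.
Total: 60 + 0 = 60.

60 weekdays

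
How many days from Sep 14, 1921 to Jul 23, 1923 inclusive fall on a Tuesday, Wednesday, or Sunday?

Sep 14, 1921 is a Wednesday.
That's 678 days from start to end, counting both.
678 = 7 × 96 + 6, so there are 96 full weeks plus 6 extra days.
Each full week contributes 3 days from the set (Tue, Wed, Sun): 96 × 3 = 288.
The 6 extra days are Wed, Thu, Fri, Sat, Sun, Mon — 2 of them qualify.
Total: 288 + 2 = 290.

290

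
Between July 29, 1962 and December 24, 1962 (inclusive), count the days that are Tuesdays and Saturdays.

July 29, 1962 is a Sunday.
That's 149 days from start to end, counting both.
149 = 7 × 21 + 2, so there are 21 full weeks plus 2 extra days.
Each full week contributes 2 days from the set (Tue, Sat): 21 × 2 = 42.
The 2 extra days are Sunday, Monday — none qualify.
Total: 42 + 0 = 42.

42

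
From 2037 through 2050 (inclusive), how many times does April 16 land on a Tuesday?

2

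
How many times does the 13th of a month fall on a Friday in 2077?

1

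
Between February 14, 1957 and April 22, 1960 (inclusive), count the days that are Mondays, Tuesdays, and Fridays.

499

February 14, 1957 is a Thursday.
That's 1164 days from start to end, counting both.
1164 = 7 × 166 + 2, so there are 166 full weeks plus 2 extra days.
Each full week contributes 3 days from the set (Mon, Tue, Fri): 166 × 3 = 498.
The 2 extra days are Thu, Fri — 1 of them qualifies.
Total: 498 + 1 = 499.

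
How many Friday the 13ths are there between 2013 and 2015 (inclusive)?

6

Friday-the-13ths by year:
2013: Sep, Dec
2014: Jun
2015: Feb, Mar, Nov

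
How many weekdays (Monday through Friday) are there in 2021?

1 January 2021 is a Friday.
That's 365 days from start to end, counting both.
365 = 7 × 52 + 1, so there are 52 full weeks plus 1 extra day.
Each full week contributes 5 weekdays (Mon–Fri): 52 × 5 = 260.
The 1 extra day is Fri — 1 of them qualifies.
Total: 260 + 1 = 261.

261 weekdays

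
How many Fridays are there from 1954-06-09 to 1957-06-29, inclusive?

1954-06-09 is a Wednesday.
That's 1117 days from start to end, counting both.
1117 = 7 × 159 + 4, so there are 159 full weeks plus 4 extra days.
Each full week contributes one Friday: 159 so far.
The 4 extra days are Wed, Thu, Fri, Sat — 1 of them qualifies.
Total: 159 + 1 = 160.

160 Fridays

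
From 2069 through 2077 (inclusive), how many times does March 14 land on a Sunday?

1

Day of week of March 14 in each year:
2069: Thu, 2070: Fri, 2071: Sat, 2072: Mon, 2073: Tue, 2074: Wed, 2075: Thu, 2076: Sat, 2077: Sun ✓
Sundays: 2077.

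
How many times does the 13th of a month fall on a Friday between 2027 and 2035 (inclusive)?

Friday-the-13ths by year:
2027: Aug
2028: Oct
2029: Apr, Jul
2030: Sep, Dec
2031: Jun
2032: Feb, Aug
2033: May
2034: Jan, Oct
2035: Apr, Jul

14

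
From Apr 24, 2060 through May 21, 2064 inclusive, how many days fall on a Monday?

213 Mondays

Apr 24, 2060 is a Saturday.
That's 1489 days from start to end, counting both.
1489 = 7 × 212 + 5, so there are 212 full weeks plus 5 extra days.
Each full week contributes one Monday: 212 so far.
The 5 extra days are Sat, Sun, Mon, Tue, Wed — 1 of them qualifies.
Total: 212 + 1 = 213.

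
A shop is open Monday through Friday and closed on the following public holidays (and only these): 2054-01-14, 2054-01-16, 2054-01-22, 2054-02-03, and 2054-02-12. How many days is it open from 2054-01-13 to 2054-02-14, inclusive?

2054-01-13 is a Tuesday.
From 2054-01-13 to 2054-02-14 is 33 days inclusive.
33 = 7 × 4 + 5, so there are 4 full weeks plus 5 extra days.
Each full week contributes 5 weekdays (Mon–Fri): 4 × 5 = 20.
The 5 extra days are Tuesday, Wednesday, Thursday, Friday, Saturday — 4 of them qualify.
Total: 20 + 4 = 24.
Holidays: 2054-01-14 (Wed); 2054-01-16 (Fri); 2054-01-22 (Thu); 2054-02-03 (Tue); 2054-02-12 (Thu).
All 5 holidays fall on weekdays, so subtract 5.
Business days: 24 − 5 = 19.

19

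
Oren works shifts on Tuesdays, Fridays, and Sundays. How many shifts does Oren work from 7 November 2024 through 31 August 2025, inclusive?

128

7 November 2024 is a Thursday.
From 7 November 2024 to 31 August 2025 is 298 days inclusive.
298 = 7 × 42 + 4, so there are 42 full weeks plus 4 extra days.
Each full week contributes 3 days from the set (Tue, Fri, Sun): 42 × 3 = 126.
The 4 extra days are Thursday, Friday, Saturday, Sunday — 2 of them qualify.
Total: 126 + 2 = 128.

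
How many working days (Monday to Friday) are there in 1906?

January 1, 1906 is a Monday.
From January 1, 1906 to December 31, 1906 is 365 days inclusive.
365 = 7 × 52 + 1, so there are 52 full weeks plus 1 extra day.
Each full week contributes 5 weekdays (Mon–Fri): 52 × 5 = 260.
The 1 extra day is Monday — 1 of them qualifies.
Total: 260 + 1 = 261.

261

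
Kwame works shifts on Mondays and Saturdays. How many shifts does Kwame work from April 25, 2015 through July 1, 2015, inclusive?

20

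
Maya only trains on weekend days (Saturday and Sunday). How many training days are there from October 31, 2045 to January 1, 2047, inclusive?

October 31, 2045 is a Tuesday.
From October 31, 2045 to January 1, 2047 is 428 days inclusive.
428 = 7 × 61 + 1, so there are 61 full weeks plus 1 extra day.
Each full week contributes 2 weekend days (Sat, Sun): 61 × 2 = 122.
The 1 extra day is Tuesday — none qualify.
Total: 122 + 0 = 122.

122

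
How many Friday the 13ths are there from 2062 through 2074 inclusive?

Friday-the-13ths by year:
2062: Jan, Oct
2063: Apr, Jul
2064: Jun
2065: Feb, Mar, Nov
2066: Aug
2067: May
2068: Jan, Apr, Jul
2069: Sep, Dec
2070: Jun
2071: Feb, Mar, Nov
2072: May
2073: Jan, Oct
2074: Apr, Jul

24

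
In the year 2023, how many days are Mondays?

Jan 1, 2023 is a Sunday.
From Jan 1, 2023 to Dec 31, 2023 is 365 days inclusive.
365 = 7 × 52 + 1, so there are 52 full weeks plus 1 extra day.
Each full week contributes one Monday: 52 so far.
The 1 extra day is Sunday — none qualify.
Total: 52 + 0 = 52.

52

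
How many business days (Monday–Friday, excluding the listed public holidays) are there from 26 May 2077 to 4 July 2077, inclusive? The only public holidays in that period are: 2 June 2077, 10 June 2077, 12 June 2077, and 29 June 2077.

26 May 2077 is a Wednesday.
The range spans 40 days (inclusive of both endpoints).
40 = 7 × 5 + 5, so there are 5 full weeks plus 5 extra days.
Each full week contributes 5 weekdays (Mon–Fri): 5 × 5 = 25.
The 5 extra days are Wednesday, Thursday, Friday, Saturday, Sunday — 3 of them qualify.
Total: 25 + 3 = 28.
Holidays: 2 June 2077 (Wed); 10 June 2077 (Thu); 12 June 2077 (Sat); 29 June 2077 (Tue).
3 of the 4 holidays fall on weekdays; the rest are weekends and were already excluded.
Business days: 28 − 3 = 25.

25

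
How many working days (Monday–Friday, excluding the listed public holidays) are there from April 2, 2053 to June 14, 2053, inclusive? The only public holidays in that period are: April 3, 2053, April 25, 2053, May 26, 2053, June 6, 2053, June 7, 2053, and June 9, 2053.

48

April 2, 2053 is a Wednesday.
That's 74 days from start to end, counting both.
74 = 7 × 10 + 4, so there are 10 full weeks plus 4 extra days.
Each full week contributes 5 weekdays (Mon–Fri): 10 × 5 = 50.
The 4 extra days are Wed, Thu, Fri, Sat — 3 of them qualify.
Total: 50 + 3 = 53.
Holidays: April 3, 2053 (Thu); April 25, 2053 (Fri); May 26, 2053 (Mon); June 6, 2053 (Fri); June 7, 2053 (Sat); June 9, 2053 (Mon).
5 of the 6 holidays fall on weekdays; the rest are weekends and were already excluded.
Business days: 53 − 5 = 48.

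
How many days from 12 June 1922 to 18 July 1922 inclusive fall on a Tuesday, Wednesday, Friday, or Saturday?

21

12 June 1922 is a Monday.
That's 37 days from start to end, counting both.
37 = 7 × 5 + 2, so there are 5 full weeks plus 2 extra days.
Each full week contributes 4 days from the set (Tue, Wed, Fri, Sat): 5 × 4 = 20.
The 2 extra days are Mon, Tue — 1 of them qualifies.
Total: 20 + 1 = 21.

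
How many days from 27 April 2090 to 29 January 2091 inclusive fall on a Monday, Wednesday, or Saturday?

119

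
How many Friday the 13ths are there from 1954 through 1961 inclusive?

Friday-the-13ths by year:
1954: Aug
1955: May
1956: Jan, Apr, Jul
1957: Sep, Dec
1958: Jun
1959: Feb, Mar, Nov
1960: May
1961: Jan, Oct

14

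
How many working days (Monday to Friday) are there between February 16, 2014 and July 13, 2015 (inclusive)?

February 16, 2014 is a Sunday.
The range spans 513 days (inclusive of both endpoints).
513 = 7 × 73 + 2, so there are 73 full weeks plus 2 extra days.
Each full week contributes 5 weekdays (Mon–Fri): 73 × 5 = 365.
The 2 extra days are Sunday, Monday — 1 of them qualifies.
Total: 365 + 1 = 366.

366 weekdays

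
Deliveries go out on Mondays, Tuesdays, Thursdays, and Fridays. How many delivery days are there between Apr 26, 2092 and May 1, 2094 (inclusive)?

Apr 26, 2092 is a Saturday.
The range spans 736 days (inclusive of both endpoints).
736 = 7 × 105 + 1, so there are 105 full weeks plus 1 extra day.
Each full week contributes 4 days from the set (Mon, Tue, Thu, Fri): 105 × 4 = 420.
The 1 extra day is Saturday — none qualify.
Total: 420 + 0 = 420.

420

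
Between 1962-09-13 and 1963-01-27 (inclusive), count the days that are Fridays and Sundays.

40

1962-09-13 is a Thursday.
The range spans 137 days (inclusive of both endpoints).
137 = 7 × 19 + 4, so there are 19 full weeks plus 4 extra days.
Each full week contributes 2 days from the set (Fri, Sun): 19 × 2 = 38.
The 4 extra days are Thu, Fri, Sat, Sun — 2 of them qualify.
Total: 38 + 2 = 40.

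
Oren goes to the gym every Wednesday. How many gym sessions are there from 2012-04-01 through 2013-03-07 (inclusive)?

2012-04-01 is a Sunday.
That's 341 days from start to end, counting both.
341 = 7 × 48 + 5, so there are 48 full weeks plus 5 extra days.
Each full week contributes one Wednesday: 48 so far.
The 5 extra days are Sun, Mon, Tue, Wed, Thu — 1 of them qualifies.
Total: 48 + 1 = 49.

49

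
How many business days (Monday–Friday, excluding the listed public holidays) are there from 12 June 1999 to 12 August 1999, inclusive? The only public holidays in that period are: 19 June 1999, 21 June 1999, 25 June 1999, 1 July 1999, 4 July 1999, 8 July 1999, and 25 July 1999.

12 June 1999 is a Saturday.
From 12 June 1999 to 12 August 1999 is 62 days inclusive.
62 = 7 × 8 + 6, so there are 8 full weeks plus 6 extra days.
Each full week contributes 5 weekdays (Mon–Fri): 8 × 5 = 40.
The 6 extra days are Saturday, Sunday, Monday, Tuesday, Wednesday, Thursday — 4 of them qualify.
Total: 40 + 4 = 44.
Holidays: 19 June 1999 (Sat); 21 June 1999 (Mon); 25 June 1999 (Fri); 1 July 1999 (Thu); 4 July 1999 (Sun); 8 July 1999 (Thu); 25 July 1999 (Sun).
4 of the 7 holidays fall on weekdays; the rest are weekends and were already excluded.
Business days: 44 − 4 = 40.

40 business days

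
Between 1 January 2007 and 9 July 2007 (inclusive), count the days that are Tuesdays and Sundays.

1 January 2007 is a Monday.
The range spans 190 days (inclusive of both endpoints).
190 = 7 × 27 + 1, so there are 27 full weeks plus 1 extra day.
Each full week contributes 2 days from the set (Tue, Sun): 27 × 2 = 54.
The 1 extra day is Mon — none qualify.
Total: 54 + 0 = 54.

54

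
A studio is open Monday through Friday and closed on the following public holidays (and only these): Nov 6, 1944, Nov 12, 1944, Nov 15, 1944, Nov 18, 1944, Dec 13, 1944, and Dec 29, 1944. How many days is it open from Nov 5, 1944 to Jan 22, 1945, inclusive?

Nov 5, 1944 is a Sunday.
From Nov 5, 1944 to Jan 22, 1945 is 79 days inclusive.
79 = 7 × 11 + 2, so there are 11 full weeks plus 2 extra days.
Each full week contributes 5 weekdays (Mon–Fri): 11 × 5 = 55.
The 2 extra days are Sun, Mon — 1 of them qualifies.
Total: 55 + 1 = 56.
Holidays: Nov 6, 1944 (Mon); Nov 12, 1944 (Sun); Nov 15, 1944 (Wed); Nov 18, 1944 (Sat); Dec 13, 1944 (Wed); Dec 29, 1944 (Fri).
4 of the 6 holidays fall on weekdays; the rest are weekends and were already excluded.
Business days: 56 − 4 = 52.

52 working days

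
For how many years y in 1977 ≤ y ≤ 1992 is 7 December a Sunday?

2

Day of week of December 7 in each year:
1977: Wed, 1978: Thu, 1979: Fri, 1980: Sun ✓, 1981: Mon, 1982: Tue, 1983: Wed, 1984: Fri, 1985: Sat, 1986: Sun ✓, 1987: Mon, 1988: Wed, 1989: Thu, 1990: Fri, 1991: Sat, 1992: Mon
Sundays: 1980, 1986.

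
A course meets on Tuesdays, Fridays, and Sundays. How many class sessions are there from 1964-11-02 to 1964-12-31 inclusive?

25

1964-11-02 is a Monday.
The range spans 60 days (inclusive of both endpoints).
60 = 7 × 8 + 4, so there are 8 full weeks plus 4 extra days.
Each full week contributes 3 days from the set (Tue, Fri, Sun): 8 × 3 = 24.
The 4 extra days are Mon, Tue, Wed, Thu — 1 of them qualifies.
Total: 24 + 1 = 25.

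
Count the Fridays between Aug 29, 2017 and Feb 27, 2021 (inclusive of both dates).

Aug 29, 2017 is a Tuesday.
From Aug 29, 2017 to Feb 27, 2021 is 1279 days inclusive.
1279 = 7 × 182 + 5, so there are 182 full weeks plus 5 extra days.
Each full week contributes one Friday: 182 so far.
The 5 extra days are Tue, Wed, Thu, Fri, Sat — 1 of them qualifies.
Total: 182 + 1 = 183.

183 Fridays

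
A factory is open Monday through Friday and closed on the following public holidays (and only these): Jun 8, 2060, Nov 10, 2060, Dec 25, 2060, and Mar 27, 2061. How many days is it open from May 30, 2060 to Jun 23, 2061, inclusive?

May 30, 2060 is a Sunday.
The range spans 390 days (inclusive of both endpoints).
390 = 7 × 55 + 5, so there are 55 full weeks plus 5 extra days.
Each full week contributes 5 weekdays (Mon–Fri): 55 × 5 = 275.
The 5 extra days are Sunday, Monday, Tuesday, Wednesday, Thursday — 4 of them qualify.
Total: 275 + 4 = 279.
Holidays: Jun 8, 2060 (Tue); Nov 10, 2060 (Wed); Dec 25, 2060 (Sat); Mar 27, 2061 (Sun).
2 of the 4 holidays fall on weekdays; the rest are weekends and were already excluded.
Business days: 279 − 2 = 277.

277 business days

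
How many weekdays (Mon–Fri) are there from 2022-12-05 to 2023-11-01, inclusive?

238

2022-12-05 is a Monday.
That's 332 days from start to end, counting both.
332 = 7 × 47 + 3, so there are 47 full weeks plus 3 extra days.
Each full week contributes 5 weekdays (Mon–Fri): 47 × 5 = 235.
The 3 extra days are Monday, Tuesday, Wednesday — 3 of them qualify.
Total: 235 + 3 = 238.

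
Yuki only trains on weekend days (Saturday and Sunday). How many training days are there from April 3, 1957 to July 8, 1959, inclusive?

April 3, 1957 is a Wednesday.
The range spans 827 days (inclusive of both endpoints).
827 = 7 × 118 + 1, so there are 118 full weeks plus 1 extra day.
Each full week contributes 2 weekend days (Sat, Sun): 118 × 2 = 236.
The 1 extra day is Wednesday — none qualify.
Total: 236 + 0 = 236.

236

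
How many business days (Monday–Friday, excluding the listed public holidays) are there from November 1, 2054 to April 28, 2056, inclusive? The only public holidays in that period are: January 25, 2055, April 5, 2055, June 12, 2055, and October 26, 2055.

387

November 1, 2054 is a Sunday.
The range spans 545 days (inclusive of both endpoints).
545 = 7 × 77 + 6, so there are 77 full weeks plus 6 extra days.
Each full week contributes 5 weekdays (Mon–Fri): 77 × 5 = 385.
The 6 extra days are Sunday, Monday, Tuesday, Wednesday, Thursday, Friday — 5 of them qualify.
Total: 385 + 5 = 390.
Holidays: January 25, 2055 (Mon); April 5, 2055 (Mon); June 12, 2055 (Sat); October 26, 2055 (Tue).
3 of the 4 holidays fall on weekdays; the rest are weekends and were already excluded.
Business days: 390 − 3 = 387.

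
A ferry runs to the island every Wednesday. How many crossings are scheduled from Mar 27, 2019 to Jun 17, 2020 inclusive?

65 Wednesdays

Mar 27, 2019 is a Wednesday.
That's 449 days from start to end, counting both.
449 = 7 × 64 + 1, so there are 64 full weeks plus 1 extra day.
Each full week contributes one Wednesday: 64 so far.
The 1 extra day is Wednesday — 1 of them qualifies.
Total: 64 + 1 = 65.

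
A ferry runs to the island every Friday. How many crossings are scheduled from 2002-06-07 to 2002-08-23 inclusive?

12 Fridays

2002-06-07 is a Friday.
The range spans 78 days (inclusive of both endpoints).
78 = 7 × 11 + 1, so there are 11 full weeks plus 1 extra day.
Each full week contributes one Friday: 11 so far.
The 1 extra day is Friday — 1 of them qualifies.
Total: 11 + 1 = 12.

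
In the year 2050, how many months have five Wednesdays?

A month has five Wednesdays exactly when Wednesday falls within its first (length − 28) days.
Jan: 31 days, starts Sat → 5 of Sat, Sun, Mon
Feb: 28 days, starts Tue → 5 of (none)
Mar: 31 days, starts Tue → 5 of Tue, Wed, Thu ✓
Apr: 30 days, starts Fri → 5 of Fri, Sat
May: 31 days, starts Sun → 5 of Sun, Mon, Tue
Jun: 30 days, starts Wed → 5 of Wed, Thu ✓
Jul: 31 days, starts Fri → 5 of Fri, Sat, Sun
Aug: 31 days, starts Mon → 5 of Mon, Tue, Wed ✓
Sep: 30 days, starts Thu → 5 of Thu, Fri
Oct: 31 days, starts Sat → 5 of Sat, Sun, Mon
Nov: 30 days, starts Tue → 5 of Tue, Wed ✓
Dec: 31 days, starts Thu → 5 of Thu, Fri, Sat
Months with five Wednesdays: Mar, Jun, Aug, Nov.

4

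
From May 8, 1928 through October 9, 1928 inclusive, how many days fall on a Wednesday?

22

May 8, 1928 is a Tuesday.
From May 8, 1928 to October 9, 1928 is 155 days inclusive.
155 = 7 × 22 + 1, so there are 22 full weeks plus 1 extra day.
Each full week contributes one Wednesday: 22 so far.
The 1 extra day is Tue — none qualify.
Total: 22 + 0 = 22.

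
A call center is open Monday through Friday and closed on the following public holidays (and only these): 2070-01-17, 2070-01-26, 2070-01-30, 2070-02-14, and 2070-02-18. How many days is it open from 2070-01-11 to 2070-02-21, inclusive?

2070-01-11 is a Saturday.
The range spans 42 days (inclusive of both endpoints).
42 = 7 × 6, so the span is exactly 6 full weeks.
Each full week contributes 5 weekdays (Mon–Fri): 6 × 5 = 30.
Holidays: 2070-01-17 (Fri); 2070-01-26 (Sun); 2070-01-30 (Thu); 2070-02-14 (Fri); 2070-02-18 (Tue).
4 of the 5 holidays fall on weekdays; the rest are weekends and were already excluded.
Business days: 30 − 4 = 26.

26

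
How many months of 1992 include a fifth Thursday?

5

A month has five Thursdays exactly when Thursday falls within its first (length − 28) days.
Jan: 31 days, starts Wed → 5 of Wed, Thu, Fri ✓
Feb: 29 days, starts Sat → 5 of Sat
Mar: 31 days, starts Sun → 5 of Sun, Mon, Tue
Apr: 30 days, starts Wed → 5 of Wed, Thu ✓
May: 31 days, starts Fri → 5 of Fri, Sat, Sun
Jun: 30 days, starts Mon → 5 of Mon, Tue
Jul: 31 days, starts Wed → 5 of Wed, Thu, Fri ✓
Aug: 31 days, starts Sat → 5 of Sat, Sun, Mon
Sep: 30 days, starts Tue → 5 of Tue, Wed
Oct: 31 days, starts Thu → 5 of Thu, Fri, Sat ✓
Nov: 30 days, starts Sun → 5 of Sun, Mon
Dec: 31 days, starts Tue → 5 of Tue, Wed, Thu ✓
Months with five Thursdays: Jan, Apr, Jul, Oct, Dec.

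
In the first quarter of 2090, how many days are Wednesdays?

13

1 January 2090 is a Sunday.
The range spans 90 days (inclusive of both endpoints).
90 = 7 × 12 + 6, so there are 12 full weeks plus 6 extra days.
Each full week contributes one Wednesday: 12 so far.
The 6 extra days are Sun, Mon, Tue, Wed, Thu, Fri — 1 of them qualifies.
Total: 12 + 1 = 13.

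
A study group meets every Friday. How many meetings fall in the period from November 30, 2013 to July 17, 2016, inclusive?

November 30, 2013 is a Saturday.
From November 30, 2013 to July 17, 2016 is 961 days inclusive.
961 = 7 × 137 + 2, so there are 137 full weeks plus 2 extra days.
Each full week contributes one Friday: 137 so far.
The 2 extra days are Sat, Sun — none qualify.
Total: 137 + 0 = 137.

137 Fridays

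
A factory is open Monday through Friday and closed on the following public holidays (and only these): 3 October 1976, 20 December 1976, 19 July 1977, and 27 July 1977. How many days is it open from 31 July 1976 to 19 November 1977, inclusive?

337 working days

31 July 1976 is a Saturday.
From 31 July 1976 to 19 November 1977 is 477 days inclusive.
477 = 7 × 68 + 1, so there are 68 full weeks plus 1 extra day.
Each full week contributes 5 weekdays (Mon–Fri): 68 × 5 = 340.
The 1 extra day is Sat — none qualify.
Total: 340 + 0 = 340.
Holidays: 3 October 1976 (Sun); 20 December 1976 (Mon); 19 July 1977 (Tue); 27 July 1977 (Wed).
3 of the 4 holidays fall on weekdays; the rest are weekends and were already excluded.
Business days: 340 − 3 = 337.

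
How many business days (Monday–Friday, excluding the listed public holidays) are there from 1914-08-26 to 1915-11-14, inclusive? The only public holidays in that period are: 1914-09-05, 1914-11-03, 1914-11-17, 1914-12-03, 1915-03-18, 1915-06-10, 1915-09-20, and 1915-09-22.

311 business days

1914-08-26 is a Wednesday.
From 1914-08-26 to 1915-11-14 is 446 days inclusive.
446 = 7 × 63 + 5, so there are 63 full weeks plus 5 extra days.
Each full week contributes 5 weekdays (Mon–Fri): 63 × 5 = 315.
The 5 extra days are Wed, Thu, Fri, Sat, Sun — 3 of them qualify.
Total: 315 + 3 = 318.
Holidays: 1914-09-05 (Sat); 1914-11-03 (Tue); 1914-11-17 (Tue); 1914-12-03 (Thu); 1915-03-18 (Thu); 1915-06-10 (Thu); 1915-09-20 (Mon); 1915-09-22 (Wed).
7 of the 8 holidays fall on weekdays; the rest are weekends and were already excluded.
Business days: 318 − 7 = 311.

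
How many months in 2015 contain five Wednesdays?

4

A month has five Wednesdays exactly when Wednesday falls within its first (length − 28) days.
Jan: 31 days, starts Thu → 5 of Thu, Fri, Sat
Feb: 28 days, starts Sun → 5 of (none)
Mar: 31 days, starts Sun → 5 of Sun, Mon, Tue
Apr: 30 days, starts Wed → 5 of Wed, Thu ✓
May: 31 days, starts Fri → 5 of Fri, Sat, Sun
Jun: 30 days, starts Mon → 5 of Mon, Tue
Jul: 31 days, starts Wed → 5 of Wed, Thu, Fri ✓
Aug: 31 days, starts Sat → 5 of Sat, Sun, Mon
Sep: 30 days, starts Tue → 5 of Tue, Wed ✓
Oct: 31 days, starts Thu → 5 of Thu, Fri, Sat
Nov: 30 days, starts Sun → 5 of Sun, Mon
Dec: 31 days, starts Tue → 5 of Tue, Wed, Thu ✓
Months with five Wednesdays: Apr, Jul, Sep, Dec.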